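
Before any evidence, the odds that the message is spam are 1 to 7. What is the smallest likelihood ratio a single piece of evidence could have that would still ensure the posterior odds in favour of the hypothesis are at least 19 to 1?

133

Prior odds = 1/7.
Target odds = 19.
Required Bayes factor = 19 ÷ (1/7) = 133.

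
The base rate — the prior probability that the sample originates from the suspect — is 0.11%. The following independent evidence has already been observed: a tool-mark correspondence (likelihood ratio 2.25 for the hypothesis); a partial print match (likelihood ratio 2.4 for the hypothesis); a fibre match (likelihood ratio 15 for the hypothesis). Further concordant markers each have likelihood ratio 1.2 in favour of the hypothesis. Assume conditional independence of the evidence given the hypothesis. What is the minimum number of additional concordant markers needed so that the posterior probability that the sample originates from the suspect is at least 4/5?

Prior odds = 0.0011/0.9989 = 11/9989.
Combined Bayes factor of the evidence already in hand = 2.25 × 2.4 × 15 = 81.
Odds after that evidence = (11/9989) × 81 = 891/9989.
Target odds = 0.8/0.2 = 4.
Need 1.2ⁿ ≥ 4 ÷ (891/9989) = 39956/891.
1.2²⁰ ≈38.3376 falls short of 39956/891 but 1.2²¹ ≈46.0051 reaches it, so n = 21.

21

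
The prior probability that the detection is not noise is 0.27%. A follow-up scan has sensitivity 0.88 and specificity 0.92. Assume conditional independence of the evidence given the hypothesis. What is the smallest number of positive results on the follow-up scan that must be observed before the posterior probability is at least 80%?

Prior odds = 0.0027/0.9973 = 27/9973.
False-positive rate = 1 − 0.92 = 0.08; likelihood ratio of a positive = 0.88/0.08 = 11.
Target posterior odds = 0.8/0.2 = 4.
Require 11ⁿ ≥ 4 ÷ (27/9973) = 39892/27.
11³ = 1331 falls short of 39892/27 but 11⁴ = 14641 reaches it, so n = 4.

4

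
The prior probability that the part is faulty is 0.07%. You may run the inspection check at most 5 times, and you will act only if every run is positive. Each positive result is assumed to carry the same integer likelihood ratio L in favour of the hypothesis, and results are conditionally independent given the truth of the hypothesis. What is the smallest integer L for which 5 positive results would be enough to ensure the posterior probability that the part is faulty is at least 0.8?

Prior odds = 0.0007/0.9993 = 7/9993.
Target odds = 0.8/0.2 = 4.
Need L⁵ ≥ 4 ÷ (7/9993) = 39972/7.
5⁵ = 3125 < 39972/7 ≤ 7776 = 6⁵, so L = 6.

6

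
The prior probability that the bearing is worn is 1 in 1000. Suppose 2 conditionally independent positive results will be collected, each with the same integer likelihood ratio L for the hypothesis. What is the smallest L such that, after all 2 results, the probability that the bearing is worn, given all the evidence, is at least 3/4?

Prior odds = 0.001/0.999 = 1/999.
Target odds = 0.75/0.25 = 3.
Need L² ≥ 3 ÷ (1/999) = 2997.
54² = 2916 < 2997 ≤ 3025 = 55², so L = 55.

55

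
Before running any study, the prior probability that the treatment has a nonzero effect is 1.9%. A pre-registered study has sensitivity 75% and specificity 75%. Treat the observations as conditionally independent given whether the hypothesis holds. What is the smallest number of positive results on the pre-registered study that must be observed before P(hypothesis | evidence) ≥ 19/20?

Prior odds: 0.019 ÷ 0.981 = 19/981.
False-positive rate = 1 − 0.75 = 0.25; likelihood ratio of a positive = 0.75/0.25 = 3.
Target odds: 0.95 ÷ 0.05 = 19.
Require 3ⁿ ≥ 19 ÷ (19/981) = 981.
3⁶ = 729 falls short of 981 but 3⁷ = 2187 reaches it, so n = 7.

7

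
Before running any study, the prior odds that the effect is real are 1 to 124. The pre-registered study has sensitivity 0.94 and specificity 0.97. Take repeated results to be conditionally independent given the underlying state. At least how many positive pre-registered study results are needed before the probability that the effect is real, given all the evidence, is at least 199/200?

Prior odds = 1/124.
False-positive rate = 1 − 0.97 = 0.03; likelihood ratio of a positive = 0.94/0.03 = 94/3.
Target odds: 0.995 ÷ 0.005 = 199.
Require (94/3)ⁿ ≥ 199 ÷ (1/124) = 24676.
(94/3)² = 8836/9 falls short of 24676 but (94/3)³ = 830584/27 reaches it, so n = 3.

3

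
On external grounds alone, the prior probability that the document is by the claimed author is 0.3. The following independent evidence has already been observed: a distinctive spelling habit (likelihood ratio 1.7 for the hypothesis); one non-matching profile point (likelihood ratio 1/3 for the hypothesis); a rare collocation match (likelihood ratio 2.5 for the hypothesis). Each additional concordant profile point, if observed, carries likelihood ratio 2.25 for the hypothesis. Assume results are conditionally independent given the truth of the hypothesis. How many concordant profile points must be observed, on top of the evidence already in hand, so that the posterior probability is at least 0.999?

Prior odds = 0.3/0.7 = 3/7.
Combined Bayes factor of the evidence already in hand = 1.7 × (1/3) × 2.5 = 17/12.
Odds after that evidence = (3/7) × 17/12 = 17/28.
Target odds = 0.999/0.001 = 999.
Need 2.25ⁿ ≥ 999 ÷ (17/28) = 27972/17.
2.25⁹ = 387420489/262144 falls short of 27972/17 but 2.25¹⁰ ≈3325.26 reaches it, so n = 10.

10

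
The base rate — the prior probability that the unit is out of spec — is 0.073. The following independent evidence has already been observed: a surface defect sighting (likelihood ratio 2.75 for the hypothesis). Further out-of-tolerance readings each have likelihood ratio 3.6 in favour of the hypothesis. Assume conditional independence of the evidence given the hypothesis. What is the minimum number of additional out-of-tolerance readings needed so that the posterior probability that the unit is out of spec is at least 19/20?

4

Prior odds = 0.073/0.927 = 73/927.
Bayes factor of the evidence already in hand = 2.75.
Odds after that evidence = (73/927) × 2.75 = 803/3708.
Target odds = 0.95/0.05 = 19.
Need 3.6ⁿ ≥ 19 ÷ (803/3708) = 70452/803.
3.6³ = 46.656 falls short of 70452/803 but 3.6⁴ = 167.9616 reaches it, so n = 4.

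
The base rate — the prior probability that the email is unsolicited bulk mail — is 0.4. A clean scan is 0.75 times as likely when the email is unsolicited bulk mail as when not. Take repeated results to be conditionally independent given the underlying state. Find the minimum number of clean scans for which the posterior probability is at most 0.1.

Prior odds: 0.4 ÷ 0.6 = 2/3.
Likelihood ratio per clean scan = 0.75.
Target posterior odds = 0.1/0.9 = 1/9.
Need (2/3) × 0.75ⁿ ≤ 1/9, i.e. 0.75ⁿ ≤ 1/6.
0.75⁶ = 729/4096 is still above 1/6 but 0.75⁷ = 2187/16384 is at or below it, so n = 7.

7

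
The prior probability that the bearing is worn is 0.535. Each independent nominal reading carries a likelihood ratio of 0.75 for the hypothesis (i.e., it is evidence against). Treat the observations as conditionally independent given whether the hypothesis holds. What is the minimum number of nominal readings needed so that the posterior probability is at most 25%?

5

Prior odds: 0.535 ÷ 0.465 = 107/93.
Likelihood ratio per nominal reading = 0.75.
Target odds: 0.25 ÷ 0.75 = 1/3.
Need (107/93) × 0.75ⁿ ≤ 1/3, i.e. 0.75ⁿ ≤ 31/107.
0.75⁴ = 0.31640625 is still above 31/107 but 0.75⁵ = 243/1024 is at or below it, so n = 5.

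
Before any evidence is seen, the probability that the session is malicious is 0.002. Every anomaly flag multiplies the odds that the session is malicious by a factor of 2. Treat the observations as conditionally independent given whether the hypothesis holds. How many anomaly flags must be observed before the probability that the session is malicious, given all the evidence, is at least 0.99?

Prior odds = 0.002/0.998 = 1/499.
Likelihood ratio per anomaly flag = 2.
Target odds: 0.99 ÷ 0.01 = 99.
Need (1/499) × 2ⁿ ≥ 99, i.e. 2ⁿ ≥ 49401.
2¹⁵ = 32768 falls short of 49401 but 2¹⁶ = 65536 reaches it, so n = 16.

16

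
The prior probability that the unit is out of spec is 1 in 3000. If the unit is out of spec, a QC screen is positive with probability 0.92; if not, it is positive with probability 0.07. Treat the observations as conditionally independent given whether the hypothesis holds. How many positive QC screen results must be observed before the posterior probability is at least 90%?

4

Prior odds: (1/3000) ÷ (2999/3000) = 1/2999.
Likelihood ratio of a positive = 0.92/0.07 = 92/7.
Target posterior odds = 0.9/0.1 = 9.
Need (1/2999) × (92/7)ⁿ ≥ 9, i.e. (92/7)ⁿ ≥ 26991.
(92/7)³ = 778688/343 falls short of 26991 but (92/7)⁴ = 71639296/2401 reaches it, so n = 4.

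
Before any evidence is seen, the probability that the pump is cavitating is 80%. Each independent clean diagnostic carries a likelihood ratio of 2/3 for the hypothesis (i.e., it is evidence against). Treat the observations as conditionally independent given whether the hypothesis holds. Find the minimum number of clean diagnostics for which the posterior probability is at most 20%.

7

Prior odds: 0.8 ÷ 0.2 = 4.
Likelihood ratio per clean diagnostic = 2/3.
Target posterior odds = 0.2/0.8 = 0.25.
Require (2/3)ⁿ ≤ 0.25 ÷ 4 = 0.0625.
(2/3)⁶ = 64/729 is still above 0.0625 but (2/3)⁷ = 128/2187 is at or below it, so n = 7.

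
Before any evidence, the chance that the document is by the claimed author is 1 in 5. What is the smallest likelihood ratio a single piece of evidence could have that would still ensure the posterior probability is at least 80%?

16

Prior odds = 0.2/0.8 = 0.25.
Target odds = 0.8/0.2 = 4.
Required Bayes factor = 4 ÷ 0.25 = 16.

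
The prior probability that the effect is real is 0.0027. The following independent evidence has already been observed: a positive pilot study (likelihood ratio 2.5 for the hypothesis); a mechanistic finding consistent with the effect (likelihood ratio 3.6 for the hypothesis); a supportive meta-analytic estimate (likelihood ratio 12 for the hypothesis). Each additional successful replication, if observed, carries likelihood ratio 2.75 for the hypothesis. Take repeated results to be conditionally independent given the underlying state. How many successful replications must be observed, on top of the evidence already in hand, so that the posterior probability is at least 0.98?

6

Prior odds = 0.0027/0.9973 = 27/9973.
Combined Bayes factor of the evidence already in hand = 2.5 × 3.6 × 12 = 108.
Odds after that evidence = (27/9973) × 108 = 2916/9973.
Target odds = 0.98/0.02 = 49.
Need 2.75ⁿ ≥ 49 ÷ (2916/9973) = 488677/2916.
2.75⁵ = 161051/1024 falls short of 488677/2916 but 2.75⁶ = 1771561/4096 reaches it, so n = 6.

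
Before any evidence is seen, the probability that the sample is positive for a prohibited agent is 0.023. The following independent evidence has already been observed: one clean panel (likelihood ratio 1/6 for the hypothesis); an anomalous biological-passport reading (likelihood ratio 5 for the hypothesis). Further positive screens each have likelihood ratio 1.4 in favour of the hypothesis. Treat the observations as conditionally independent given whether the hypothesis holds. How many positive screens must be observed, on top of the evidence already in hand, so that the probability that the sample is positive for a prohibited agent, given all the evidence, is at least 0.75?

Prior odds = 0.023/0.977 = 23/977.
Combined Bayes factor of the evidence already in hand = (1/6) × 5 = 5/6.
Odds after that evidence = (23/977) × 5/6 = 115/5862.
Target odds = 0.75/0.25 = 3.
Need 1.4ⁿ ≥ 3 ÷ (115/5862) = 17586/115.
1.4¹⁴ ≈111.12 falls short of 17586/115 but 1.4¹⁵ ≈155.568 reaches it, so n = 15.

15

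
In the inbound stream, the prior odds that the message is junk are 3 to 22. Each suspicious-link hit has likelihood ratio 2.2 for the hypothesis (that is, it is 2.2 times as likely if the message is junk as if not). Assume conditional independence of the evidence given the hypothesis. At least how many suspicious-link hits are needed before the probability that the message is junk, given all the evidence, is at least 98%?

8

Prior odds = 3/22.
Likelihood ratio per suspicious-link hit = 2.2.
Target odds: 0.98 ÷ 0.02 = 49.
Require 2.2ⁿ ≥ 49 ÷ (3/22) = 1078/3.
2.2⁷ = 19487171/78125 falls short of 1078/3 but 2.2⁸ = 214358881/390625 reaches it, so n = 8.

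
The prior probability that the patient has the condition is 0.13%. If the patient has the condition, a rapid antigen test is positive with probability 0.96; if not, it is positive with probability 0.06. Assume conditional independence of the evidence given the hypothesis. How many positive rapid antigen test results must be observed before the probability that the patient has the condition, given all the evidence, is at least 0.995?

5

Prior odds: 0.0013 ÷ 0.9987 = 13/9987.
Likelihood ratio of a positive = 0.96/0.06 = 16.
Target posterior odds = 0.995/0.005 = 199.
Require 16ⁿ ≥ 199 ÷ (13/9987) = 1987413/13.
16⁴ = 65536 falls short of 1987413/13 but 16⁵ = 1048576 reaches it, so n = 5.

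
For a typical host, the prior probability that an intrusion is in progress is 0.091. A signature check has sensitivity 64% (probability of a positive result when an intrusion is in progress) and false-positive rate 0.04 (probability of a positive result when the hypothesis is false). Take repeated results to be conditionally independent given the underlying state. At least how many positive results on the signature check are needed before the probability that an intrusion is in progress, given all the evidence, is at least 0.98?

3

Prior odds: 0.091 ÷ 0.909 = 91/909.
Likelihood ratio of a positive result = 0.64/0.04 = 16.
Target odds: 0.98 ÷ 0.02 = 49.
Need (91/909) × 16ⁿ ≥ 49, i.e. 16ⁿ ≥ 6363/13.
16² = 256 falls short of 6363/13 but 16³ = 4096 reaches it, so n = 3.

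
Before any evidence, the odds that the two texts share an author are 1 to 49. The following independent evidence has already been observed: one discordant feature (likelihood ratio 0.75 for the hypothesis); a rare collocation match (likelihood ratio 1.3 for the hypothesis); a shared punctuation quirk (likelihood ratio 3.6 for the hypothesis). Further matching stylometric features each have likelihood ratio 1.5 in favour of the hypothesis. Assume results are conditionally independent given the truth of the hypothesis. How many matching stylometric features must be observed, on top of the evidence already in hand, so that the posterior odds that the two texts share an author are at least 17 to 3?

11

Prior odds = 1/49.
Combined Bayes factor of the evidence already in hand = 0.75 × 1.3 × 3.6 = 3.51.
Odds after that evidence = (1/49) × 3.51 = 351/4900.
Target odds = 17/3.
Need 1.5ⁿ ≥ 17/3 ÷ (351/4900) = 83300/1053.
1.5¹⁰ = 59049/1024 falls short of 83300/1053 but 1.5¹¹ = 177147/2048 reaches it, so n = 11.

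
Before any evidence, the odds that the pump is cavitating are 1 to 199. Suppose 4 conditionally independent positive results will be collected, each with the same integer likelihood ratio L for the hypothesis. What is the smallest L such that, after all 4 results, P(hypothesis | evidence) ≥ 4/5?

Prior odds = 1/199.
Target odds = 0.8/0.2 = 4.
Need L⁴ ≥ 4 ÷ (1/199) = 796.
5⁴ = 625 < 796 ≤ 1296 = 6⁴, so L = 6.

6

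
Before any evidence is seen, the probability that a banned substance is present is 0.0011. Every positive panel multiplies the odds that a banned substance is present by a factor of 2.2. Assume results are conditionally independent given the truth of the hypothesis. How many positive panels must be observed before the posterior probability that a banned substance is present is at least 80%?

11

Prior odds: 0.0011 ÷ 0.9989 = 11/9989.
Likelihood ratio per positive panel = 2.2.
Target odds: 0.8 ÷ 0.2 = 4.
Need (11/9989) × 2.2ⁿ ≥ 4, i.e. 2.2ⁿ ≥ 39956/11.
2.2¹⁰ ≈2655.99 falls short of 39956/11 but 2.2¹¹ ≈5843.18 reaches it, so n = 11.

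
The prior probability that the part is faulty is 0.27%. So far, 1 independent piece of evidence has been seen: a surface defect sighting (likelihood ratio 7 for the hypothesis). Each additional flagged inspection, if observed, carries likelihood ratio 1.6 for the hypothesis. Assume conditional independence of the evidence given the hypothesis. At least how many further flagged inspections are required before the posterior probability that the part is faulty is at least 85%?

Prior odds = 0.0027/0.9973 = 27/9973.
Bayes factor of the evidence already in hand = 7.
Odds after that evidence = (27/9973) × 7 = 189/9973.
Target odds = 0.85/0.15 = 17/3.
Need 1.6ⁿ ≥ 17/3 ÷ (189/9973) = 169541/567.
1.6¹² ≈281.475 falls short of 169541/567 but 1.6¹³ ≈450.36 reaches it, so n = 13.

13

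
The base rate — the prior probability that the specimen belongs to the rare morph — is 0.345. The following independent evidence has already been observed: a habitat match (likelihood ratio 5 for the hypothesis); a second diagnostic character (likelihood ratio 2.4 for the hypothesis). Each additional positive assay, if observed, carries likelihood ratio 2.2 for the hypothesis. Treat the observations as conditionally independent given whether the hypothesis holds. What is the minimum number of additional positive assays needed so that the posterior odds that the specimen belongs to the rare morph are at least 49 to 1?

Prior odds = 0.345/0.655 = 69/131.
Combined Bayes factor of the evidence already in hand = 5 × 2.4 = 12.
Odds after that evidence = (69/131) × 12 = 828/131.
Target odds = 49.
Need 2.2ⁿ ≥ 49 ÷ (828/131) = 6419/828.
2.2² = 4.84 falls short of 6419/828 but 2.2³ = 10.648 reaches it, so n = 3.

3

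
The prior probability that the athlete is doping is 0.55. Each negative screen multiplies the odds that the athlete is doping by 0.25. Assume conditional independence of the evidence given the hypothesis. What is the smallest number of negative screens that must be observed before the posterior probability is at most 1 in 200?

Prior odds = 0.55/0.45 = 11/9.
Likelihood ratio per negative screen = 0.25.
Target odds: 0.005 ÷ 0.995 = 1/199.
Require 0.25ⁿ ≤ 1/199 ÷ (11/9) = 9/2189.
0.25³ = 0.015625 is still above 9/2189 but 0.25⁴ = 0.00390625 is at or below it, so n = 4.

4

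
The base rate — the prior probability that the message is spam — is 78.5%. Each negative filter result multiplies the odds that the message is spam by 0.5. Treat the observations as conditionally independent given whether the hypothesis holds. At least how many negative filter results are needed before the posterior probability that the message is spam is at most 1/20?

Prior odds: 0.785 ÷ 0.215 = 157/43.
Likelihood ratio per negative filter result = 0.5.
Target odds: 0.05 ÷ 0.95 = 1/19.
Need (157/43) × 0.5ⁿ ≤ 1/19, i.e. 0.5ⁿ ≤ 43/2983.
0.5⁶ = 0.015625 is still above 43/2983 but 0.5⁷ = 0.0078125 is at or below it, so n = 7.

7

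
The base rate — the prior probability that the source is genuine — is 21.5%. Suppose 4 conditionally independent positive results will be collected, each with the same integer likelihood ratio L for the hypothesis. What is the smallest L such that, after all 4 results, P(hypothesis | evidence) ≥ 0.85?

3

Prior odds = 0.215/0.785 = 43/157.
Target odds = 0.85/0.15 = 17/3.
Need L⁴ ≥ 17/3 ÷ (43/157) = 2669/129.
2⁴ = 16 < 2669/129 ≤ 81 = 3⁴, so L = 3.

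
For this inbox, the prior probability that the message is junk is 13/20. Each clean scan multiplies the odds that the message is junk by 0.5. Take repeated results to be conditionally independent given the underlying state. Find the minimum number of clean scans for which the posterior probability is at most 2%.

7

Prior odds: 0.65 ÷ 0.35 = 13/7.
Likelihood ratio per clean scan = 0.5.
Target posterior odds = 0.02/0.98 = 1/49.
Require 0.5ⁿ ≤ 1/49 ÷ (13/7) = 1/91.
0.5⁶ = 0.015625 is still above 1/91 but 0.5⁷ = 0.0078125 is at or below it, so n = 7.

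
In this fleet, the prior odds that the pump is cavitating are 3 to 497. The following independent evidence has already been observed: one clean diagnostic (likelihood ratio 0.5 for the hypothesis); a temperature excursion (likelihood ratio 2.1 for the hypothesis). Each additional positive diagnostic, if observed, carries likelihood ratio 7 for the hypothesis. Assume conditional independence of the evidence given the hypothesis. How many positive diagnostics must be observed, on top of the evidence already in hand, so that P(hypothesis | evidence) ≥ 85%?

4

Prior odds = 3/497.
Combined Bayes factor of the evidence already in hand = 0.5 × 2.1 = 1.05.
Odds after that evidence = (3/497) × 1.05 = 9/1420.
Target odds = 0.85/0.15 = 17/3.
Need 7ⁿ ≥ 17/3 ÷ (9/1420) = 24140/27.
7³ = 343 falls short of 24140/27 but 7⁴ = 2401 reaches it, so n = 4.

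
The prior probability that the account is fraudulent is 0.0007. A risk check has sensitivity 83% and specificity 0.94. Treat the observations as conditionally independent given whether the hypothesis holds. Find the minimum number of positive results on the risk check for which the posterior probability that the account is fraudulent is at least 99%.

Prior odds = 0.0007/0.9993 = 7/9993.
False-positive rate = 1 − 0.94 = 0.06; likelihood ratio of a positive = 0.83/0.06 = 83/6.
Target posterior odds = 0.99/0.01 = 99.
Require (83/6)ⁿ ≥ 99 ÷ (7/9993) = 989307/7.
(83/6)⁴ = 47458321/1296 falls short of 989307/7 but (83/6)⁵ ≈506564 reaches it, so n = 5.

5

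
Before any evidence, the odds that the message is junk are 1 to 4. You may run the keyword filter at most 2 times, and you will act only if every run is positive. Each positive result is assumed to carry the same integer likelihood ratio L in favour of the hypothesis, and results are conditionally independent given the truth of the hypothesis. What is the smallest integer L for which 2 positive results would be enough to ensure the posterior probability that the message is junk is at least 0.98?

Prior odds = 0.25.
Target odds = 0.98/0.02 = 49.
Need L² ≥ 49 ÷ 0.25 = 196.
13² = 169 < 196 ≤ 196 = 14², so L = 14.

14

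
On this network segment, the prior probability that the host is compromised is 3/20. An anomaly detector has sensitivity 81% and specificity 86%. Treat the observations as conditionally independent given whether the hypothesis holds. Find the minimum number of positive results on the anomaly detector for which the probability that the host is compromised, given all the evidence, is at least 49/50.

Prior odds: 0.15 ÷ 0.85 = 3/17.
False-positive rate = 1 − 0.86 = 0.14; likelihood ratio of a positive = 0.81/0.14 = 81/14.
Target posterior odds = 0.98/0.02 = 49.
Need (3/17) × (81/14)ⁿ ≥ 49, i.e. (81/14)ⁿ ≥ 833/3.
(81/14)³ = 531441/2744 falls short of 833/3 but (81/14)⁴ = 43046721/38416 reaches it, so n = 4.

4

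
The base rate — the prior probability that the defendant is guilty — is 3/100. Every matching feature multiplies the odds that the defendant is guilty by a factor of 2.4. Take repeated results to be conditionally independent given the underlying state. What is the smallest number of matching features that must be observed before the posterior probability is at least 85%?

Prior odds: 0.03 ÷ 0.97 = 3/97.
Likelihood ratio per matching feature = 2.4.
Target posterior odds = 0.85/0.15 = 17/3.
Need (3/97) × 2.4ⁿ ≥ 17/3, i.e. 2.4ⁿ ≥ 1649/9.
2.4⁵ = 79.62624 falls short of 1649/9 but 2.4⁶ = 2985984/15625 reaches it, so n = 6.

6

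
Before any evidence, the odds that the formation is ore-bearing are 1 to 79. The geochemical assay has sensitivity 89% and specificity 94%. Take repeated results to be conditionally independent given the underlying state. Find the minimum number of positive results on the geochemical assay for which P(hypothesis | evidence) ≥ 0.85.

3

Prior odds = 1/79.
False-positive rate = 1 − 0.94 = 0.06; likelihood ratio of a positive = 0.89/0.06 = 89/6.
Target posterior odds = 0.85/0.15 = 17/3.
Need (1/79) × (89/6)ⁿ ≥ 17/3, i.e. (89/6)ⁿ ≥ 1343/3.
(89/6)² = 7921/36 falls short of 1343/3 but (89/6)³ = 704969/216 reaches it, so n = 3.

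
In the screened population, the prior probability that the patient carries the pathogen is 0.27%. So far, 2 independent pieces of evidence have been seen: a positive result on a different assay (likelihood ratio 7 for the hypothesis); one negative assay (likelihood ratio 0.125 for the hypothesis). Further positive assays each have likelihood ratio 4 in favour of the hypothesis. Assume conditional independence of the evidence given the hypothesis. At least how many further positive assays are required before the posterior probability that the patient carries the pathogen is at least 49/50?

Prior odds = 0.0027/0.9973 = 27/9973.
Combined Bayes factor of the evidence already in hand = 7 × 0.125 = 0.875.
Odds after that evidence = (27/9973) × 0.875 = 189/79784.
Target odds = 0.98/0.02 = 49.
Need 4ⁿ ≥ 49 ÷ (189/79784) = 558488/27.
4⁷ = 16384 falls short of 558488/27 but 4⁸ = 65536 reaches it, so n = 8.

8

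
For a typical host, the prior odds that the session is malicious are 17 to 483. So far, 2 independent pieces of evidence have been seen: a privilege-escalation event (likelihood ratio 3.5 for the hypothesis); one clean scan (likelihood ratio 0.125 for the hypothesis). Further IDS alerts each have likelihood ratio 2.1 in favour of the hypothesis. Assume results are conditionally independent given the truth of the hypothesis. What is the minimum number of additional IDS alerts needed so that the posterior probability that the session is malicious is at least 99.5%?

Prior odds = 17/483.
Combined Bayes factor of the evidence already in hand = 3.5 × 0.125 = 0.4375.
Odds after that evidence = (17/483) × 0.4375 = 17/1104.
Target odds = 0.995/0.005 = 199.
Need 2.1ⁿ ≥ 199 ÷ (17/1104) = 219696/17.
2.1¹² ≈7355.83 falls short of 219696/17 but 2.1¹³ ≈15447.2 reaches it, so n = 13.

13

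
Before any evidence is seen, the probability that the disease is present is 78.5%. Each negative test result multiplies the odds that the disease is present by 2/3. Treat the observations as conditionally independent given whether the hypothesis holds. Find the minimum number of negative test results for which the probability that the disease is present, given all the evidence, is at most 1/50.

Prior odds: 0.785 ÷ 0.215 = 157/43.
Likelihood ratio per negative test result = 2/3.
Target posterior odds = 0.02/0.98 = 1/49.
Require (2/3)ⁿ ≤ 1/49 ÷ (157/43) = 43/7693.
(2/3)¹² = 4096/531441 is still above 43/7693 but (2/3)¹³ = 8192/1594323 is at or below it, so n = 13.

13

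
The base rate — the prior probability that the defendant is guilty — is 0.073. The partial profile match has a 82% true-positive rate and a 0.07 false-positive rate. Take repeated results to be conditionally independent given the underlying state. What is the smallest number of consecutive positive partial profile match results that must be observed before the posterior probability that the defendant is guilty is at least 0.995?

4

Prior odds = 0.073/0.927 = 73/927.
Likelihood ratio of a positive result = 0.82/0.07 = 82/7.
Target odds: 0.995 ÷ 0.005 = 199.
Need (73/927) × (82/7)ⁿ ≥ 199, i.e. (82/7)ⁿ ≥ 184473/73.
(82/7)³ = 551368/343 falls short of 184473/73 but (82/7)⁴ = 45212176/2401 reaches it, so n = 4.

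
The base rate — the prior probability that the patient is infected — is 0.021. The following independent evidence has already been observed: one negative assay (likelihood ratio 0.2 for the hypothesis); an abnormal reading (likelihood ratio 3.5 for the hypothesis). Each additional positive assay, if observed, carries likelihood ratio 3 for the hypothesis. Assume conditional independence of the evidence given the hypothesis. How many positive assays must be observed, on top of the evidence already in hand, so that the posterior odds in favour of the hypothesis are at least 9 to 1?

6

Prior odds = 0.021/0.979 = 21/979.
Combined Bayes factor of the evidence already in hand = 0.2 × 3.5 = 0.7.
Odds after that evidence = (21/979) × 0.7 = 147/9790.
Target odds = 9.
Need 3ⁿ ≥ 9 ÷ (147/9790) = 29370/49.
3⁵ = 243 falls short of 29370/49 but 3⁶ = 729 reaches it, so n = 6.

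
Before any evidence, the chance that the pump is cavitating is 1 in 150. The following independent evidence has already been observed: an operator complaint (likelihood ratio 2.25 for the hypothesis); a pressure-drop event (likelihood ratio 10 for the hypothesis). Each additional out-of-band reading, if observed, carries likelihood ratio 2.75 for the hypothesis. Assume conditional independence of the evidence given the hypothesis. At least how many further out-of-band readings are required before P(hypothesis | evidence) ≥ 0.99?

7

Prior odds = (1/150)/(149/150) = 1/149.
Combined Bayes factor of the evidence already in hand = 2.25 × 10 = 22.5.
Odds after that evidence = (1/149) × 22.5 = 45/298.
Target odds = 0.99/0.01 = 99.
Need 2.75ⁿ ≥ 99 ÷ (45/298) = 655.6.
2.75⁶ = 1771561/4096 falls short of 655.6 but 2.75⁷ = 19487171/16384 reaches it, so n = 7.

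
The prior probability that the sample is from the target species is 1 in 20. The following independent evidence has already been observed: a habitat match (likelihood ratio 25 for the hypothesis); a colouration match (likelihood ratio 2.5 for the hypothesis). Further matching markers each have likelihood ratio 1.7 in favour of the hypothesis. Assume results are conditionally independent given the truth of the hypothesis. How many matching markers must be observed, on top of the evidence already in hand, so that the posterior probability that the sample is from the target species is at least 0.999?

Prior odds = 0.05/0.95 = 1/19.
Combined Bayes factor of the evidence already in hand = 25 × 2.5 = 62.5.
Odds after that evidence = (1/19) × 62.5 = 125/38.
Target odds = 0.999/0.001 = 999.
Need 1.7ⁿ ≥ 999 ÷ (125/38) = 303.696.
1.7¹⁰ ≈201.599 falls short of 303.696 but 1.7¹¹ ≈342.719 reaches it, so n = 11.

11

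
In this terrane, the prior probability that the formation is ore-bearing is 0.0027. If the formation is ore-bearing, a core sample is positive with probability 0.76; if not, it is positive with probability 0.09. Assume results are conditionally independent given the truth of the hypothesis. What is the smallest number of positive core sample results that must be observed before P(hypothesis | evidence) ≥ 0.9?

Prior odds: 0.0027 ÷ 0.9973 = 27/9973.
Likelihood ratio of a positive = 0.76/0.09 = 76/9.
Target posterior odds = 0.9/0.1 = 9.
Need (27/9973) × (76/9)ⁿ ≥ 9, i.e. (76/9)ⁿ ≥ 9973/3.
(76/9)³ = 438976/729 falls short of 9973/3 but (76/9)⁴ = 33362176/6561 reaches it, so n = 4.

4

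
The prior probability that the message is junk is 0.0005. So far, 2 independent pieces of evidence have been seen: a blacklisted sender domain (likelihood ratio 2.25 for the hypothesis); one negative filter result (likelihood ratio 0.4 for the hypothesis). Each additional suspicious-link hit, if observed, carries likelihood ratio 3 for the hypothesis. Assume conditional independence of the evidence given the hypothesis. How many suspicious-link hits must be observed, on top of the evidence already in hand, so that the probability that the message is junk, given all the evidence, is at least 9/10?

10

Prior odds = 0.0005/0.9995 = 1/1999.
Combined Bayes factor of the evidence already in hand = 2.25 × 0.4 = 0.9.
Odds after that evidence = (1/1999) × 0.9 = 9/19990.
Target odds = 0.9/0.1 = 9.
Need 3ⁿ ≥ 9 ÷ (9/19990) = 19990.
3⁹ = 19683 falls short of 19990 but 3¹⁰ = 59049 reaches it, so n = 10.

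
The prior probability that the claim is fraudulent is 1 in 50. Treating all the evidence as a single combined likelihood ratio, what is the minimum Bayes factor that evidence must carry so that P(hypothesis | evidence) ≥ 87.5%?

343

Prior odds = 0.02/0.98 = 1/49.
Target odds = 0.875/0.125 = 7.
Required Bayes factor = 7 ÷ (1/49) = 343.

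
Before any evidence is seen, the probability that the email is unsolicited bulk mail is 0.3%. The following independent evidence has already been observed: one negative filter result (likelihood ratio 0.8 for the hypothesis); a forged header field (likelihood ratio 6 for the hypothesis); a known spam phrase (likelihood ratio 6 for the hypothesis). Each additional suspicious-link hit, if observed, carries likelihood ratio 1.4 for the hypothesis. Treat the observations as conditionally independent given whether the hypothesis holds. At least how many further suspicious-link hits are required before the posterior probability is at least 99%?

21

Prior odds = 0.003/0.997 = 3/997.
Combined Bayes factor of the evidence already in hand = 0.8 × 6 × 6 = 28.8.
Odds after that evidence = (3/997) × 28.8 = 432/4985.
Target odds = 0.99/0.01 = 99.
Need 1.4ⁿ ≥ 99 ÷ (432/4985) = 54835/48.
1.4²⁰ ≈836.683 falls short of 54835/48 but 1.4²¹ ≈1171.36 reaches it, so n = 21.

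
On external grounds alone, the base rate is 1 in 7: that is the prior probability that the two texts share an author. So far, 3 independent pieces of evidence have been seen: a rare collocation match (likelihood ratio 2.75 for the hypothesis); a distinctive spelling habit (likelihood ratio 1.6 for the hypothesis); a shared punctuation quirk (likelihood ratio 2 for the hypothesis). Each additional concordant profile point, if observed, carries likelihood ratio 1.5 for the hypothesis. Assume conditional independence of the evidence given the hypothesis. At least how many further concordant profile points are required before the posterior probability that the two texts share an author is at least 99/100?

11

Prior odds = (1/7)/(6/7) = 1/6.
Combined Bayes factor of the evidence already in hand = 2.75 × 1.6 × 2 = 8.8.
Odds after that evidence = (1/6) × 8.8 = 22/15.
Target odds = 0.99/0.01 = 99.
Need 1.5ⁿ ≥ 99 ÷ (22/15) = 67.5.
1.5¹⁰ = 59049/1024 falls short of 67.5 but 1.5¹¹ = 177147/2048 reaches it, so n = 11.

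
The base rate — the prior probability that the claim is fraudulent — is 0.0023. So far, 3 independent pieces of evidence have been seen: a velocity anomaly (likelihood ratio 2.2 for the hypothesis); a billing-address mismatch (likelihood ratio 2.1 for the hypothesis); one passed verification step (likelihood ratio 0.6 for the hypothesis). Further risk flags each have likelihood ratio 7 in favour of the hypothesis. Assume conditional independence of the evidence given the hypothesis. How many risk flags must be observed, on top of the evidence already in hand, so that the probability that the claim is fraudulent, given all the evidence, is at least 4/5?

4

Prior odds = 0.0023/0.9977 = 23/9977.
Combined Bayes factor of the evidence already in hand = 2.2 × 2.1 × 0.6 = 2.772.
Odds after that evidence = (23/9977) × 2.772 = 1449/226750.
Target odds = 0.8/0.2 = 4.
Need 7ⁿ ≥ 4 ÷ (1449/226750) = 907000/1449.
7³ = 343 falls short of 907000/1449 but 7⁴ = 2401 reaches it, so n = 4.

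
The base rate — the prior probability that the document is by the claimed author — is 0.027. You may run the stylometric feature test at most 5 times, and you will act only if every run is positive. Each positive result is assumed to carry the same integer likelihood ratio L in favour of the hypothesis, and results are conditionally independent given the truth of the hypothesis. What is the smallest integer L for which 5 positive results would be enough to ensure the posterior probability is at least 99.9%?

9

Prior odds = 0.027/0.973 = 27/973.
Target odds = 0.999/0.001 = 999.
Need L⁵ ≥ 999 ÷ (27/973) = 36001.
8⁵ = 32768 < 36001 ≤ 59049 = 9⁵, so L = 9.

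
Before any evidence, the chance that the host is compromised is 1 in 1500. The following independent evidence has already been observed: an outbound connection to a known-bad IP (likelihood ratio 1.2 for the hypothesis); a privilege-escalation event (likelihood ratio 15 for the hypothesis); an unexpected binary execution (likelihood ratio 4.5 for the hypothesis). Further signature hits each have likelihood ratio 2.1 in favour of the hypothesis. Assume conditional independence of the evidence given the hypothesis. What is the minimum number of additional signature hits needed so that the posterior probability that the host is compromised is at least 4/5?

Prior odds = (1/1500)/(1499/1500) = 1/1499.
Combined Bayes factor of the evidence already in hand = 1.2 × 15 × 4.5 = 81.
Odds after that evidence = (1/1499) × 81 = 81/1499.
Target odds = 0.8/0.2 = 4.
Need 2.1ⁿ ≥ 4 ÷ (81/1499) = 5996/81.
2.1⁵ = 4084101/100000 falls short of 5996/81 but 2.1⁶ = 85766121/1000000 reaches it, so n = 6.

6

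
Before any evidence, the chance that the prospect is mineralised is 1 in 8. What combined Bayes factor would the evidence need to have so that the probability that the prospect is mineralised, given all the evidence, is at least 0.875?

49

Prior odds = 0.125/0.875 = 1/7.
Target odds = 0.875/0.125 = 7.
Required Bayes factor = 7 ÷ (1/7) = 49.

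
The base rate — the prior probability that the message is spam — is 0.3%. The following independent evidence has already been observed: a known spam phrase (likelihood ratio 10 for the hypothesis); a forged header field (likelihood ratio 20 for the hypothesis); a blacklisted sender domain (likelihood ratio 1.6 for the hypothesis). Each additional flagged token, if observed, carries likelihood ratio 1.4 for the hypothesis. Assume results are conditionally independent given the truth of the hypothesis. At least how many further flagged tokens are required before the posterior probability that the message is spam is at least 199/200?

Prior odds = 0.003/0.997 = 3/997.
Combined Bayes factor of the evidence already in hand = 10 × 20 × 1.6 = 320.
Odds after that evidence = (3/997) × 320 = 960/997.
Target odds = 0.995/0.005 = 199.
Need 1.4ⁿ ≥ 199 ÷ (960/997) = 198403/960.
1.4¹⁵ ≈155.568 falls short of 198403/960 but 1.4¹⁶ ≈217.795 reaches it, so n = 16.

16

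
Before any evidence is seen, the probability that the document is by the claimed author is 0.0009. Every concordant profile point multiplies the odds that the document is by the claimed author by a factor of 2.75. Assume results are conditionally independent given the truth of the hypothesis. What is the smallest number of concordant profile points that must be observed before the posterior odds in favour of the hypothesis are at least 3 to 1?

9

Prior odds: 0.0009 ÷ 0.9991 = 9/9991.
Likelihood ratio per concordant profile point = 2.75.
Target odds = 3.
Need (9/9991) × 2.75ⁿ ≥ 3, i.e. 2.75ⁿ ≥ 9991/3.
2.75⁸ = 214358881/65536 falls short of 9991/3 but 2.75⁹ ≈8994.86 reaches it, so n = 9.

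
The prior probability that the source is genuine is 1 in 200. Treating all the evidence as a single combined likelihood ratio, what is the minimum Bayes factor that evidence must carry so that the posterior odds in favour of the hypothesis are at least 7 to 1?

Prior odds = 0.005/0.995 = 1/199.
Target odds = 7.
Required Bayes factor = 7 ÷ (1/199) = 1393.

1393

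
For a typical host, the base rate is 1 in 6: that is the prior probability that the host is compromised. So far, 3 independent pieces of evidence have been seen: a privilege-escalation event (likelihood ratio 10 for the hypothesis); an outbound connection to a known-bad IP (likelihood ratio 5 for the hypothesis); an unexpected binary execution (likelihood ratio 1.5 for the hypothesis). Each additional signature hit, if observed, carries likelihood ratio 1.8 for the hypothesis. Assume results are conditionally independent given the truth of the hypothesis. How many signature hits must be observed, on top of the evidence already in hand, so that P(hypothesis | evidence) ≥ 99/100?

4

Prior odds = (1/6)/(5/6) = 0.2.
Combined Bayes factor of the evidence already in hand = 10 × 5 × 1.5 = 75.
Odds after that evidence = 0.2 × 75 = 15.
Target odds = 0.99/0.01 = 99.
Need 1.8ⁿ ≥ 99 ÷ 15 = 6.6.
1.8³ = 5.832 falls short of 6.6 but 1.8⁴ = 10.4976 reaches it, so n = 4.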